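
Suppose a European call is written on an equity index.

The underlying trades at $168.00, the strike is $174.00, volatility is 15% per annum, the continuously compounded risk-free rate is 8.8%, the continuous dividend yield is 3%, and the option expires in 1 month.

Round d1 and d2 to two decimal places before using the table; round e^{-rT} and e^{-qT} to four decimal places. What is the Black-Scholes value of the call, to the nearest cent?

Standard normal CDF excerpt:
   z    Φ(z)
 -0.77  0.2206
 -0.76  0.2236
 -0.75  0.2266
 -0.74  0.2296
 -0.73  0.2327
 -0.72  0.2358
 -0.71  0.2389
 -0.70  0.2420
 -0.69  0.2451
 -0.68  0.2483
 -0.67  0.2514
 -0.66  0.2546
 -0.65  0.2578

$0.88

T = 0.08333;  σ√T = 0.0433
d₁ = [ln(168/174) + (0.088 − 0.03 + ½·0.15²)·0.08333] / (σ√T) = (-0.0351 + 0.0058) / 0.0433 = -0.6771 which rounds to -0.68
d₂ = -0.6771 − 0.0433 = -0.7204 which rounds to -0.72
e^(−qT) = e^(−0.03·0.08333) = 0.9975;  e^(−rT) = e^(−0.088·0.08333) = 0.9927
C = 168·0.9975·N(-0.68) − 174·0.9927·N(-0.72) = 168·0.9975·0.2483 − 174·0.9927·0.2358 = 41.6101 − 40.7297 = 0.8804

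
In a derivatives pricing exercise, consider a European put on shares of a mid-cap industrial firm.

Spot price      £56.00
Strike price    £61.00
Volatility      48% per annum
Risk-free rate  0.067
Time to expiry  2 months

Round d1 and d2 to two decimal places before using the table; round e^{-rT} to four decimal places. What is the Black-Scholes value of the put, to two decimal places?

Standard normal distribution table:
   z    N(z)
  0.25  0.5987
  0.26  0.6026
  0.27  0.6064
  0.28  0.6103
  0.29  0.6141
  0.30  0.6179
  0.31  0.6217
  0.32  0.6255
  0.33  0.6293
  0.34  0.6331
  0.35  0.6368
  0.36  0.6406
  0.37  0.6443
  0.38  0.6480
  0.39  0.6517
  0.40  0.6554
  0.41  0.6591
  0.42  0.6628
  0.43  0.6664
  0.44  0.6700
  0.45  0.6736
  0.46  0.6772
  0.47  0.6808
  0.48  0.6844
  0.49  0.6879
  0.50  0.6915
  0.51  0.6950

£7.11

σ√T = 0.48·√0.1667 = 0.1960
d₁ = [ln(56/61) + (0.067 + 0.48²/2)·0.1667] / 0.1960 = [-0.0855 + 0.0304] / 0.1960 = -0.2815 which rounds to -0.28
d₂ = d₁ − σ√T = -0.2815 − 0.1960 = -0.4774 which rounds to -0.48
exp(−rT) = exp(−0.067·0.1667) = 0.9889
N(−d₂) = N(0.48) = 0.6844;  N(−d₁) = N(0.28) = 0.6103
P = 61·0.9889·0.6844 − 56·0.6103 = 41.2850 − 34.1768 = 7.1082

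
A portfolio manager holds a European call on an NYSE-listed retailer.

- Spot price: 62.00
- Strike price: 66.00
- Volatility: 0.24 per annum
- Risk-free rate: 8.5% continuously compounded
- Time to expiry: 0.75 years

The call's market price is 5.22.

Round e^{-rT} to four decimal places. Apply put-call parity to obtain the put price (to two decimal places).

5.14

e^(−rT) = e^(−0.085·0.75) = 0.9382
Put-call parity: C − P = S − K·e^(−rT) = 62 − 66·0.9382 = 62 − 61.9212 = 0.0788
P = C − (C − P) = 5.22 − (0.0788) = 5.1412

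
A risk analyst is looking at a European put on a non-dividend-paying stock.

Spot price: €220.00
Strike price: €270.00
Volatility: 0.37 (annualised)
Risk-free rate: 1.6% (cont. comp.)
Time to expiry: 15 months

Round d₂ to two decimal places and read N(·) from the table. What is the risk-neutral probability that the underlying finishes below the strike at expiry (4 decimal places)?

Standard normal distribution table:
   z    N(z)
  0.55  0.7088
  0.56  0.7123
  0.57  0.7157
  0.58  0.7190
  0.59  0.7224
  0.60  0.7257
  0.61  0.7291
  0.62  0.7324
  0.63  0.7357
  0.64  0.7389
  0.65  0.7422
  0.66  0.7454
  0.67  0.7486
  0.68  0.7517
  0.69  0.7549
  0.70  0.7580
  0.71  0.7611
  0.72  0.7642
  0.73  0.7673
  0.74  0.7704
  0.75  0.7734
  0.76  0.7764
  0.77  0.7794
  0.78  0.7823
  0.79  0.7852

T = 1.25;  σ√T = 0.4137
ln(S/K) + (r + σ²/2)T = ln(220/270) + (0.016 + 0.37²/2)·1.25 = -0.2048 + 0.1056 = -0.0992
d₁ = -0.0992 / 0.4137 = -0.2399 which rounds to -0.24
d₂ = d₁ − σ√T = -0.2399 − 0.4137 = -0.6536 which rounds to -0.65
Risk-neutral Pr[S_T < K] = N(−d₂) = N(0.65) = 0.7422

0.7422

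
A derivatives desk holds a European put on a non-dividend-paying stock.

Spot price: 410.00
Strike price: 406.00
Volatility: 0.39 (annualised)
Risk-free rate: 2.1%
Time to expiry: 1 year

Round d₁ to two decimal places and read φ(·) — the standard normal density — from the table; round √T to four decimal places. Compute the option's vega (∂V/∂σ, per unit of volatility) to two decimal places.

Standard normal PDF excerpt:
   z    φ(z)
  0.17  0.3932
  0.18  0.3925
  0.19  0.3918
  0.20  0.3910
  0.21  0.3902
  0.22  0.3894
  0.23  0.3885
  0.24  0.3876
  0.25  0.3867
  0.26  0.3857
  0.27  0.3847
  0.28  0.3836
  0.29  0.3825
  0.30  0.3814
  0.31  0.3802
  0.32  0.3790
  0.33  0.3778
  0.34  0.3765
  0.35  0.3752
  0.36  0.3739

σ√T = 0.39·√1 = 0.3900
d₁ = [ln(410/406) + (0.021 + 0.39²/2)·1] / 0.3900 = [0.0098 + 0.0971] / 0.3900 = 0.2740 → 0.27
√T = √1 = 1.0000
φ(d₁) = φ(0.27) = 0.3847
vega = S·φ(d₁)·√T = 410·0.3847·1.0000 = 157.7270

157.73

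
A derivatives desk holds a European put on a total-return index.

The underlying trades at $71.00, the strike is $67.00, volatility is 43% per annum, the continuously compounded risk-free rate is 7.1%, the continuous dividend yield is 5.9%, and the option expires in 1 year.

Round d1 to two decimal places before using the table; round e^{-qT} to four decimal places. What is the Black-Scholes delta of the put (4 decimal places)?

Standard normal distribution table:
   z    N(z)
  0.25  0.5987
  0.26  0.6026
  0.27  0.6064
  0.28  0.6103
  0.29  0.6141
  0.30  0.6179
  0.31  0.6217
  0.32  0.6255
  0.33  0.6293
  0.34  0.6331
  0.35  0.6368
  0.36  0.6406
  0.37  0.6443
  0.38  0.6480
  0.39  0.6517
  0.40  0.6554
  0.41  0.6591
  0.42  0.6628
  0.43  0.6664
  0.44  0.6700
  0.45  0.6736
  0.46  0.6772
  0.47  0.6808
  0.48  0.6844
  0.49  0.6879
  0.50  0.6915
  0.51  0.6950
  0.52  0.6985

-0.3318

σ√T = 0.43 × 1.0000 = 0.4300
d₁ = [ln(71/67) + (0.071 − 0.059 + 0.43²/2)·1] / 0.4300 = [0.0580 + 0.1044] / 0.4300 = 0.3778 → 0.38
N(d₁) = N(0.38) = 0.6480
Δ_put = exp(−qT)·(N(d₁) − 1) = 0.9427·(0.6480 − 1) = -0.3318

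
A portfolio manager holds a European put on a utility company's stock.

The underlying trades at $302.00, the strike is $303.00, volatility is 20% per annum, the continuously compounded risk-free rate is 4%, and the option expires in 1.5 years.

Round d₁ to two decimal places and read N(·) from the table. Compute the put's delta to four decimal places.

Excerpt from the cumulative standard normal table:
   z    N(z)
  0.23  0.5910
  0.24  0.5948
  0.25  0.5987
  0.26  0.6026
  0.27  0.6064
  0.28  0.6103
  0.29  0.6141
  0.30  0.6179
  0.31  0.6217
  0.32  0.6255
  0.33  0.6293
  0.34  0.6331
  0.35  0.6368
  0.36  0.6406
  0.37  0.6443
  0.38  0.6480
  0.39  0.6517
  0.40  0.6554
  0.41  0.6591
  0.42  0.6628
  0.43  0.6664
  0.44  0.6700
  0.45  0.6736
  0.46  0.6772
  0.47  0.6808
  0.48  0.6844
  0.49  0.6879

T = 1.5;  σ√T = 0.2449
d₁ = [ln(302/303) + (0.04 + 0.2²/2)·1.5] / 0.2449 = [-0.0033 + 0.0900] / 0.2449 = 0.3539 → 0.35
N(d₁) = N(0.35) = 0.6368
Δ_put = N(d₁) − 1 = 0.6368 − 1 = -0.3632

-0.3632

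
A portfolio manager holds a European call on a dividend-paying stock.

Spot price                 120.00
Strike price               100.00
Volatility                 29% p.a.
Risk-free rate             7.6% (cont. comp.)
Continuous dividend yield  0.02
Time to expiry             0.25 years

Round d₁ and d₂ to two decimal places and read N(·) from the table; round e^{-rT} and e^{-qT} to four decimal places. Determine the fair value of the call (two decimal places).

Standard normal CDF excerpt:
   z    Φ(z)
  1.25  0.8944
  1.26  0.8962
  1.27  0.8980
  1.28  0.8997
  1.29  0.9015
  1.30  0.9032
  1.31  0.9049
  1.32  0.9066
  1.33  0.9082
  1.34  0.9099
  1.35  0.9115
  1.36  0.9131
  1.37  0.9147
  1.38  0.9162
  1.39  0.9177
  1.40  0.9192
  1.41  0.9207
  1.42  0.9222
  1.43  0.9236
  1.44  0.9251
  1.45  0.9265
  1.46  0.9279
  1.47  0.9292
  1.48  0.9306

σ√T = 0.29 × 0.5000 = 0.1450
d₁ = [ln(120/100) + (0.076 − 0.02 + 0.29²/2)·0.25] / 0.1450 = [0.1823 + 0.0245] / 0.1450 = 1.4264 ≈ 1.43
d₂ = d₁ − σ√T = 1.4264 − 0.1450 = 1.2814 ≈ 1.28
e^(−qT) = e^(−0.02·0.25) = 0.9950;  e^(−rT) = e^(−0.076·0.25) = 0.9812
N(d₁) = N(1.43) = 0.9236;  N(d₂) = N(1.28) = 0.8997
C = 120·0.9950·0.9236 − 100·0.9812·0.8997 = 110.2778 − 88.2786 = 21.9993

22.00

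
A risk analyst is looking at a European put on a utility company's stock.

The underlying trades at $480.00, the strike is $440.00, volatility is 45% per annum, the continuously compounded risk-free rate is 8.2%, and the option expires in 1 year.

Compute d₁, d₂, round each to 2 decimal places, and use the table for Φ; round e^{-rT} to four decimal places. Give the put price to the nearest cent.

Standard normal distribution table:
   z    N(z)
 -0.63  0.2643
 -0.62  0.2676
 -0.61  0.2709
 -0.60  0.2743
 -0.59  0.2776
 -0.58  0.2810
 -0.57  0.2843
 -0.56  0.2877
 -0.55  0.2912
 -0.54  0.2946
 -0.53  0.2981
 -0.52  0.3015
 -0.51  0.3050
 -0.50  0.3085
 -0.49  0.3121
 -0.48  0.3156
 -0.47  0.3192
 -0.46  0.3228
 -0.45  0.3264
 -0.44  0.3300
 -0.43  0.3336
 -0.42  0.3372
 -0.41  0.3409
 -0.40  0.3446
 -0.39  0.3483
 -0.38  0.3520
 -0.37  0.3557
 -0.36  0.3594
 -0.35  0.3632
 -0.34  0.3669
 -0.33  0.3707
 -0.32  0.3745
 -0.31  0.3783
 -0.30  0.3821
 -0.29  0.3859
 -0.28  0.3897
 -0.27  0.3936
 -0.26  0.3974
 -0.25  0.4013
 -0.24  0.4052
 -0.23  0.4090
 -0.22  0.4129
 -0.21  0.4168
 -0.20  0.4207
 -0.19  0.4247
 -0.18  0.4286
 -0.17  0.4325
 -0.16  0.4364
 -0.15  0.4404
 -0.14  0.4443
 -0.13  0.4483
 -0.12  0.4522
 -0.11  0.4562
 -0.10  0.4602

σ√T = 0.45·√1 = 0.4500
d₁ = [ln(480/440) + (0.082 + 0.45²/2)·1] / 0.4500 = [0.0870 + 0.1833] / 0.4500 = 0.6006 which rounds to 0.60
d₂ = d₁ − σ√T = 0.6006 − 0.4500 = 0.1506 which rounds to 0.15
exp(−rT) = exp(−0.082·1) = 0.9213
N(−d₂) = N(-0.15) = 0.4404;  N(−d₁) = N(-0.60) = 0.2743
P = 440·0.9213·0.4404 − 480·0.2743 = 178.5258 − 131.6640 = 46.8618

$46.86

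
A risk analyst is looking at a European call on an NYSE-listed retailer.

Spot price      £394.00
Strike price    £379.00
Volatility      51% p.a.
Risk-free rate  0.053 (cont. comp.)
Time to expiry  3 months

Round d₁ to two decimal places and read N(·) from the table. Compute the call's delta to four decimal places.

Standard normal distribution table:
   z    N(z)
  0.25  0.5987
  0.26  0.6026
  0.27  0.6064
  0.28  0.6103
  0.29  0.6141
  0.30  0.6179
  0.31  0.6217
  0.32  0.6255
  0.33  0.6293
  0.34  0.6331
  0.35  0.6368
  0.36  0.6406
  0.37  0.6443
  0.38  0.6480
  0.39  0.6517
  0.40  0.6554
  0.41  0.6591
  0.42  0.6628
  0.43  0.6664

σ√T = 0.51 × 0.5000 = 0.2550
d₁ = [ln(394/379) + (0.053 + ½·0.51²)·0.25] / (σ√T) = (0.0388 + 0.0458) / 0.2550 = 0.3317 → 0.33
N(d₁) = N(0.33) = 0.6293
Δ_call = N(d₁) = 0.6293

0.6293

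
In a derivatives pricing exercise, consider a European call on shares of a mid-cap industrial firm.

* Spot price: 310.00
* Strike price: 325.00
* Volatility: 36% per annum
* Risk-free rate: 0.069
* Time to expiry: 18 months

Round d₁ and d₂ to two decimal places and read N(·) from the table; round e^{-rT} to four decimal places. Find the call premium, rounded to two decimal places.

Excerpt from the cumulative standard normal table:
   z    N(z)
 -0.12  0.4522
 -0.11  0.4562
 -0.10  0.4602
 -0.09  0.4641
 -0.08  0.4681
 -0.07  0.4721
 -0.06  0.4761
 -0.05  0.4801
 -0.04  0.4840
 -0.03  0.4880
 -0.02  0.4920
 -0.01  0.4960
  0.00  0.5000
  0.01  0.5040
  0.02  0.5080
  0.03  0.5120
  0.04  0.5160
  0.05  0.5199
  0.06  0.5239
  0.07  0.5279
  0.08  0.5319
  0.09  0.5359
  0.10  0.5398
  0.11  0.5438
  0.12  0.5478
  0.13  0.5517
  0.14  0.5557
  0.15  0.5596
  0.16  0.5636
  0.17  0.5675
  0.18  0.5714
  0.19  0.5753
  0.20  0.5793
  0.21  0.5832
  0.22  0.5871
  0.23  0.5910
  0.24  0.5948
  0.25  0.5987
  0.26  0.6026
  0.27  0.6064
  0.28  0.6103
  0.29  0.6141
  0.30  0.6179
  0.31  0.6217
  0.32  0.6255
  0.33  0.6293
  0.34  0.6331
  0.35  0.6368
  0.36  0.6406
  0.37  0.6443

T = 1.5;  σ√T = 0.4409
ln(S/K) + (r + σ²/2)T = ln(310/325) + (0.069 + 0.36²/2)·1.5 = -0.0473 + 0.2007 = 0.1534
d₁ = 0.1534 / 0.4409 = 0.3480 → 0.35
d₂ = d₁ − σ√T = 0.3480 − 0.4409 = -0.0929 → -0.09
e^(−rT) = e^(−0.069·1.5) = 0.9017
N(d₁) = N(0.35) = 0.6368;  N(d₂) = N(-0.09) = 0.4641
C = 310·0.6368 − 325·0.9017·0.4641 = 197.4080 − 136.0057 = 61.4023

61.40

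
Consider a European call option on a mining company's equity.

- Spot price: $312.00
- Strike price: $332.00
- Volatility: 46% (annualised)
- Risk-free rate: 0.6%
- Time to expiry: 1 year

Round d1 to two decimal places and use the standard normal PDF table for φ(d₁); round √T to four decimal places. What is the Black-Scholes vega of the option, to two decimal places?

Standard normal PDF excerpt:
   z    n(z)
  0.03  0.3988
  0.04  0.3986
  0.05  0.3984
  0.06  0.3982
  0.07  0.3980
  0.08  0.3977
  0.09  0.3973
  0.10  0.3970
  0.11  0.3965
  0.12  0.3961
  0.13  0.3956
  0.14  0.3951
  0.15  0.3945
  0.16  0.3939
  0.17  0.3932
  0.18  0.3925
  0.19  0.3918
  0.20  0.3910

T = 1;  σ√T = 0.4600
d₁ = [ln(312/332) + (0.006 + 0.46²/2)·1] / 0.4600 = [-0.0621 + 0.1118] / 0.4600 = 0.1080 → 0.11
√T = √1 = 1.0000
φ(d₁) = φ(0.11) = 0.3965
vega = S·φ(d₁)·√T = 312·0.3965·1.0000 = 123.7080
(The put has the same vega.)

123.71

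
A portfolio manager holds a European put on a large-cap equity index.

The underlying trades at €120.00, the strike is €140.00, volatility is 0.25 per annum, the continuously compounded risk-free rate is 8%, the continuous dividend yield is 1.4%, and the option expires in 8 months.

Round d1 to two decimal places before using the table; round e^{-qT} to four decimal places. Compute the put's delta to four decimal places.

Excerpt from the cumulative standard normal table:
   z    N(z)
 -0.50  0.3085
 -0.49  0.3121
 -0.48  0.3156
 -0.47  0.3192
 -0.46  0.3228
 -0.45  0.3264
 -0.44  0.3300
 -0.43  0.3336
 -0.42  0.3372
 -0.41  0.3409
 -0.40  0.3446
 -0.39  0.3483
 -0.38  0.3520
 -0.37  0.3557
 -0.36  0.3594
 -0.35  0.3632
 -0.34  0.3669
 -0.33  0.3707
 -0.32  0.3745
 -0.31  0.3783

-0.6638

T = 0.6667;  σ√T = 0.2041
ln(S/K) + (r − q + σ²/2)T = ln(120/140) + (0.08 − 0.014 + 0.25²/2)·0.6667 = -0.1542 + 0.0648 = -0.0893
d₁ = -0.0893 / 0.2041 = -0.4376 → -0.44
N(d₁) = N(-0.44) = 0.3300
Δ_put = exp(−qT)·(N(d₁) − 1) = 0.9907·(0.3300 − 1) = -0.6638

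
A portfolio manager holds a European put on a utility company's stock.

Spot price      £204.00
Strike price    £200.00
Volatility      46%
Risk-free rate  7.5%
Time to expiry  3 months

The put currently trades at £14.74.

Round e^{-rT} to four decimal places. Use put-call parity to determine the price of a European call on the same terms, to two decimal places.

£22.46

e^(−rT) = e^(−0.075·0.25) = 0.9814
Put-call parity: C − P = S − K·e^(−rT) = 204 − 200·0.9814 = 204 − 196.2800 = 7.7200
C = P + (C − P) = 14.74 + (7.7200) = 22.4600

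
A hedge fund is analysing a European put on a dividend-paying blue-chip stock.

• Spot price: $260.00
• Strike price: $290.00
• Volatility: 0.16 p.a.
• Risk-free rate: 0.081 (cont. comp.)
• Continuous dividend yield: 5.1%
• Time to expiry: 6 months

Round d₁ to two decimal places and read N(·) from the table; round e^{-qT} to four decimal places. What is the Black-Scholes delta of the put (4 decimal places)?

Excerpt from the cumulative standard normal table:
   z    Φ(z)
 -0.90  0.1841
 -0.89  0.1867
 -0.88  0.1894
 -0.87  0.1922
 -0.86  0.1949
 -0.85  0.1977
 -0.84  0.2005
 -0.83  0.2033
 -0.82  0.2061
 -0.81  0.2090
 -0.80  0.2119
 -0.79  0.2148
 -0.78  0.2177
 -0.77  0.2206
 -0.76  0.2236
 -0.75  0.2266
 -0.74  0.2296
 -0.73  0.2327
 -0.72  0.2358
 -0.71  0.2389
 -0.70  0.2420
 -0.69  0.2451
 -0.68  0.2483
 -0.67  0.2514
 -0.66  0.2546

σ√T = 0.16·√0.5 = 0.1131
d₁ = [ln(260/290) + (0.081 − 0.051 + 0.16²/2)·0.5] / 0.1131 = [-0.1092 + 0.0214] / 0.1131 = -0.7760 ⇒ -0.78
N(d₁) = N(-0.78) = 0.2177
Δ_put = exp(−qT)·(N(d₁) − 1) = 0.9748·(0.2177 − 1) = -0.7626

-0.7626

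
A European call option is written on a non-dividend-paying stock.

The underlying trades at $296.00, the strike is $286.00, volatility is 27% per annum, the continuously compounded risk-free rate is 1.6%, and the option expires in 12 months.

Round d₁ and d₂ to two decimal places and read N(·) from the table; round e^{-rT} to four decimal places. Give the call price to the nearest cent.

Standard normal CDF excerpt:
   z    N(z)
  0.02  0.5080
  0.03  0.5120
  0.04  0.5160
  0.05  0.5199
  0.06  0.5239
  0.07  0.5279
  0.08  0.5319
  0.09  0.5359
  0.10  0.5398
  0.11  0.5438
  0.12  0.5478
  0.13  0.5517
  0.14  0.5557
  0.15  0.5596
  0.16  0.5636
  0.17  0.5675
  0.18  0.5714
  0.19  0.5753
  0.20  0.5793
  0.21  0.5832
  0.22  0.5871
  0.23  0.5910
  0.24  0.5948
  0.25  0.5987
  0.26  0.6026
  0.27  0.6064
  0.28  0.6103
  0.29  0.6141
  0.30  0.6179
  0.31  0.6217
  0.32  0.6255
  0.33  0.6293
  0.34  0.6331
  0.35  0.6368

σ√T = 0.27·√1 = 0.2700
ln(S/K) + (r + σ²/2)T = ln(296/286) + (0.016 + 0.27²/2)·1 = 0.0344 + 0.0525 = 0.0868
d₁ = 0.0868 / 0.2700 = 0.3215 which rounds to 0.32
d₂ = d₁ − σ√T = 0.3215 − 0.2700 = 0.0515 which rounds to 0.05
exp(−rT) = exp(−0.016·1) = 0.9841
N(d₁) = N(0.32) = 0.6255;  N(d₂) = N(0.05) = 0.5199
C = 296·0.6255 − 286·0.9841·0.5199 = 185.1480 − 146.3272 = 38.8208

$38.82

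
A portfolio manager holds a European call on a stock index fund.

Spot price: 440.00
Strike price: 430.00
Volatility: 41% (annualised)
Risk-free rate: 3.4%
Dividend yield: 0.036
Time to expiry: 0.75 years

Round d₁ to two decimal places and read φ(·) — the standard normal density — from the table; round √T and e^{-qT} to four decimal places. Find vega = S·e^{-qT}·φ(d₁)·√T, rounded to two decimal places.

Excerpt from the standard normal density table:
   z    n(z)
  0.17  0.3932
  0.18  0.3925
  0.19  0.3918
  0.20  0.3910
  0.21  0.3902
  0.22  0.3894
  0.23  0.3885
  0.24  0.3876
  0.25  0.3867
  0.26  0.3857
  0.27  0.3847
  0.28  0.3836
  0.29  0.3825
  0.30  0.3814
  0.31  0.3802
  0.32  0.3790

143.76

σ√T = 0.41 × 0.8660 = 0.3551
d₁ = [ln(440/430) + (0.034 − 0.036 + ½·0.41²)·0.75] / (σ√T) = (0.0230 + 0.0615) / 0.3551 = 0.2381 ≈ 0.24
√T = √0.75 = 0.8660
φ(d₁) = φ(0.24) = 0.3876
exp(−qT) = exp(−0.036·0.75) = 0.9734
vega = S·exp(−qT)·φ(d₁)·√T = 440·0.9734·0.3876·0.8660 = 143.7625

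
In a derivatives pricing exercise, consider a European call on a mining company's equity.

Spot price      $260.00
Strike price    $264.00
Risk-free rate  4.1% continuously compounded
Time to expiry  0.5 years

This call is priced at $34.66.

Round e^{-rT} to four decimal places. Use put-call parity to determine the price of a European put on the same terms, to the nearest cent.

$33.30

exp(−rT) = exp(−0.041·0.5) = 0.9797
Put-call parity: C − P = S − K·e^(−rT) = 260 − 264·0.9797 = 260 − 258.6408 = 1.3592
P = C − (C − P) = 34.66 − (1.3592) = 33.3008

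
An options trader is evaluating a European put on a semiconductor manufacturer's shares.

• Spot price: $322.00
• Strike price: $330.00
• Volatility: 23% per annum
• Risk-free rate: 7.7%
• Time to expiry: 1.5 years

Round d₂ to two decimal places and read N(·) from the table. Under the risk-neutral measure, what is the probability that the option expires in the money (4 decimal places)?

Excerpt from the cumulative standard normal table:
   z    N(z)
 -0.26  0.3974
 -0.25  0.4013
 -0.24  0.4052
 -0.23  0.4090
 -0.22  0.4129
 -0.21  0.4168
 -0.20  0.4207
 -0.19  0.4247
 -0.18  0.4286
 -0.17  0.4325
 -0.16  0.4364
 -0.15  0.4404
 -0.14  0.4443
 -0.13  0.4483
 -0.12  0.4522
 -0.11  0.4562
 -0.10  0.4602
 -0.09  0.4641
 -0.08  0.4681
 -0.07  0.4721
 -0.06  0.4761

σ√T = 0.23·√1.5 = 0.2817
d₁ = [ln(322/330) + (0.077 + 0.23²/2)·1.5] / 0.2817 = [-0.0245 + 0.1552] / 0.2817 = 0.4637 ≈ 0.46
d₂ = d₁ − σ√T = 0.4637 − 0.2817 = 0.1821 ≈ 0.18
Pr(exercise) under Q = N(−d₂) = N(-0.18) = 0.4286

0.4286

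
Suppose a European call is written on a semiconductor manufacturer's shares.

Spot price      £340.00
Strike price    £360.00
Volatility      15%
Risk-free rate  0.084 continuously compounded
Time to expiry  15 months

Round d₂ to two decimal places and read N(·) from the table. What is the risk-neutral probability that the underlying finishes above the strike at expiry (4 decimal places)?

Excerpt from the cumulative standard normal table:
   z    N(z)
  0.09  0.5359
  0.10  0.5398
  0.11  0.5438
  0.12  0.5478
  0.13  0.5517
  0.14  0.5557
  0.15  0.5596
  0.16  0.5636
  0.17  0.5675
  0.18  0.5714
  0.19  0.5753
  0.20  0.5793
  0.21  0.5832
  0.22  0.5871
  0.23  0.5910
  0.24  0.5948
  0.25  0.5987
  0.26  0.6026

σ√T = 0.15 × 1.1180 = 0.1677
d₁ = [ln(340/360) + (0.084 + 0.15²/2)·1.25] / 0.1677 = [-0.0572 + 0.1191] / 0.1677 = 0.3691 ≈ 0.37
d₂ = d₁ − σ√T = 0.3691 − 0.1677 = 0.2014 ≈ 0.20
Risk-neutral Pr[S_T > K] = N(d₂) = N(0.20) = 0.5793

0.5793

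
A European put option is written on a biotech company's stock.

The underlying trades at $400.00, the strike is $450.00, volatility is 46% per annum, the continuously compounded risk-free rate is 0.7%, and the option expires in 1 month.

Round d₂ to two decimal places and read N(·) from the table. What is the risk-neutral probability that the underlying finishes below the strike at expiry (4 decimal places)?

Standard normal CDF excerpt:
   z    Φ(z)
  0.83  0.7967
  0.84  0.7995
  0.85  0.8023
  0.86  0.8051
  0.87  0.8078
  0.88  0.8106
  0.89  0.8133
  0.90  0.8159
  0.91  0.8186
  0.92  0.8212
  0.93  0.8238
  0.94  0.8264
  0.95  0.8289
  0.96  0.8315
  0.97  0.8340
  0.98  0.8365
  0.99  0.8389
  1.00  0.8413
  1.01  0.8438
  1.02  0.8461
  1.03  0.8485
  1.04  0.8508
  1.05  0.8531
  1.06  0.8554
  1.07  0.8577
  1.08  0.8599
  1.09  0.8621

0.8289

T = 0.08333;  σ√T = 0.1328
d₁ = [ln(400/450) + (0.007 + 0.46²/2)·0.08333] / 0.1328 = [-0.1178 + 0.0094] / 0.1328 = -0.8162 → -0.82
d₂ = d₁ − σ√T = -0.8162 − 0.1328 = -0.9490 → -0.95
Pr(exercise) under Q = N(−d₂) = N(0.95) = 0.8289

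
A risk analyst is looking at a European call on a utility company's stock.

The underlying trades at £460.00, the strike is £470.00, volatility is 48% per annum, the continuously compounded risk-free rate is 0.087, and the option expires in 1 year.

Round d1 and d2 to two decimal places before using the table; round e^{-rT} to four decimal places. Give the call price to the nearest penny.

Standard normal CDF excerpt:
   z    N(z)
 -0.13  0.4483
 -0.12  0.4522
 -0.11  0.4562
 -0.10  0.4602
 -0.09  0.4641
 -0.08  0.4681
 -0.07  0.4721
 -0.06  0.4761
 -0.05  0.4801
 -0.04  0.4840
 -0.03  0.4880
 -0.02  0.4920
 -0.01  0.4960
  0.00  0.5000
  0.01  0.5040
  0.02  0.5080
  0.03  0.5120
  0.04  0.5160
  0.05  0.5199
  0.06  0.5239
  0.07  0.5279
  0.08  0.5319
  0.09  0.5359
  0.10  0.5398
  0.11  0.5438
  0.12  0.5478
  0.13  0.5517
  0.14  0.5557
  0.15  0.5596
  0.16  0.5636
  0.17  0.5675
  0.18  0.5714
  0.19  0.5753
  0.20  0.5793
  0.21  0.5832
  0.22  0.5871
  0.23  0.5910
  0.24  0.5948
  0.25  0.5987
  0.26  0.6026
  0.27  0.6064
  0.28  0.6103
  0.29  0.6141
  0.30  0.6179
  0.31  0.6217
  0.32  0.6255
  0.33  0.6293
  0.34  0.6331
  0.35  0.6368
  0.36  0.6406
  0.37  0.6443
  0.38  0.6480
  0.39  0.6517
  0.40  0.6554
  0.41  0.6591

£99.80

σ√T = 0.48 × 1.0000 = 0.4800
d₁ = [ln(460/470) + (0.087 + ½·0.48²)·1] / (σ√T) = (-0.0215 + 0.2022) / 0.4800 = 0.3764 which rounds to 0.38
d₂ = 0.3764 − 0.4800 = -0.1036 which rounds to -0.10
e^(−rT) = e^(−0.087·1) = 0.9167
C = 460·N(0.38) − 470·0.9167·N(-0.10) = 460·0.6480 − 470·0.9167·0.4602 = 298.0800 − 198.2767 = 99.8033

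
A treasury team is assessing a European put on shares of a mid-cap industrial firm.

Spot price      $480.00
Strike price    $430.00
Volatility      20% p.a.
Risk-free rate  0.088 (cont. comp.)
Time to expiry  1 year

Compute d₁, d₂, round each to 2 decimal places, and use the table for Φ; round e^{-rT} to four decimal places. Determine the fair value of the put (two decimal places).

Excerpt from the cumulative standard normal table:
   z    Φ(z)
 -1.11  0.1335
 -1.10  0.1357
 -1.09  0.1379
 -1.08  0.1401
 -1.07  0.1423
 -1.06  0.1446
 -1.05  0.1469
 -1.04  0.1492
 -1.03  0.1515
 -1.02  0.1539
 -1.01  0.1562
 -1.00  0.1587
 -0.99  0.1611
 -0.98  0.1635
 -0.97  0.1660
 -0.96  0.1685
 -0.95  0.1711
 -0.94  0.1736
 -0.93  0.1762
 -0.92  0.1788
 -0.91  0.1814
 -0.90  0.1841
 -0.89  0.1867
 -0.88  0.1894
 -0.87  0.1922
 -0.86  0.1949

$7.33

σ√T = 0.2·√1 = 0.2000
d₁ = [ln(480/430) + (0.088 + ½·0.2²)·1] / (σ√T) = (0.1100 + 0.1080) / 0.2000 = 1.0900 ⇒ 1.09
d₂ = 1.0900 − 0.2000 = 0.8900 ⇒ 0.89
e^(−rT) = e^(−0.088·1) = 0.9158
P = 430·0.9158·N(-0.89) − 480·N(-1.09) = 430·0.9158·0.1867 − 480·0.1379 = 73.5213 − 66.1920 = 7.3293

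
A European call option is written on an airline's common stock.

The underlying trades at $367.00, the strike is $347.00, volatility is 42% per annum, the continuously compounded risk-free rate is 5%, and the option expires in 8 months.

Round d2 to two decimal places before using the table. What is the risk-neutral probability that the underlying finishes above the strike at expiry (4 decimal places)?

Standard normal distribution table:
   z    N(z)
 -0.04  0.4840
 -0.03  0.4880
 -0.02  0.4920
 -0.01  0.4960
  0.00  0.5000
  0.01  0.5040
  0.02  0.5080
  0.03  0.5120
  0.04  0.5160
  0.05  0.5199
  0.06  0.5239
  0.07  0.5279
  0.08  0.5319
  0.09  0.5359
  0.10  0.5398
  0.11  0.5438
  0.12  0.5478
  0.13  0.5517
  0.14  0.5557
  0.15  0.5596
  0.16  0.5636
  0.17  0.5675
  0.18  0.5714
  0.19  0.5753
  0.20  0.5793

0.5359

T = 0.6667;  σ√T = 0.3429
d₁ = [ln(367/347) + (0.05 + 0.42²/2)·0.6667] / 0.3429 = [0.0560 + 0.0921] / 0.3429 = 0.4321 ⇒ 0.43
d₂ = d₁ − σ√T = 0.4321 − 0.3429 = 0.0891 ⇒ 0.09
Risk-neutral Pr[S_T > K] = N(d₂) = N(0.09) = 0.5359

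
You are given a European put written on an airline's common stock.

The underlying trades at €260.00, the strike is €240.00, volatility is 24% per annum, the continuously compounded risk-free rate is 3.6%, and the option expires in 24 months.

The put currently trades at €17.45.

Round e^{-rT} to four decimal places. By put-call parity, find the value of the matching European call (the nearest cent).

€54.13

e^(−rT) = e^(−0.036·2) = 0.9305
Put-call parity: C − P = S − K·e^(−rT) = 260 − 240·0.9305 = 260 − 223.3200 = 36.6800
C = P + (C − P) = 17.45 + (36.6800) = 54.1300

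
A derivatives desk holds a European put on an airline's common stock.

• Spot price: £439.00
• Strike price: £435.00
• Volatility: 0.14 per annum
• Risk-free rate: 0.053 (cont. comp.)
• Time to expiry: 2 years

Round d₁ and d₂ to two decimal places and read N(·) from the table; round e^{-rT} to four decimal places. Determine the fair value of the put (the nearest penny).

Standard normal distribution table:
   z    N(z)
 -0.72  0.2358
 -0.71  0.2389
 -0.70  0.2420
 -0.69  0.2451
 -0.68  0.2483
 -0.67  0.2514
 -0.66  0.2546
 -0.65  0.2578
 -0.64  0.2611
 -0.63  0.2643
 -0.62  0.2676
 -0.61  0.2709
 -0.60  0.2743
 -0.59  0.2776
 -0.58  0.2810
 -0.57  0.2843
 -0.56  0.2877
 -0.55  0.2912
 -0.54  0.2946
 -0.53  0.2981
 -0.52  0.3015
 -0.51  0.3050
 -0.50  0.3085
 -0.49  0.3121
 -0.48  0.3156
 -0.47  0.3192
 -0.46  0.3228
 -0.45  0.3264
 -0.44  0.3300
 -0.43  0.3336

£14.47

σ√T = 0.14·√2 = 0.1980
ln(S/K) + (r + σ²/2)T = ln(439/435) + (0.053 + 0.14²/2)·2 = 0.0092 + 0.1256 = 0.1348
d₁ = 0.1348 / 0.1980 = 0.6806 ≈ 0.68
d₂ = d₁ − σ√T = 0.6806 − 0.1980 = 0.4826 ≈ 0.48
exp(−rT) = exp(−0.053·2) = 0.8994
P = 435·0.8994·N(-0.48) − 439·N(-0.68) = 435·0.8994·0.3156 − 439·0.2483 = 123.4750 − 109.0037 = 14.4713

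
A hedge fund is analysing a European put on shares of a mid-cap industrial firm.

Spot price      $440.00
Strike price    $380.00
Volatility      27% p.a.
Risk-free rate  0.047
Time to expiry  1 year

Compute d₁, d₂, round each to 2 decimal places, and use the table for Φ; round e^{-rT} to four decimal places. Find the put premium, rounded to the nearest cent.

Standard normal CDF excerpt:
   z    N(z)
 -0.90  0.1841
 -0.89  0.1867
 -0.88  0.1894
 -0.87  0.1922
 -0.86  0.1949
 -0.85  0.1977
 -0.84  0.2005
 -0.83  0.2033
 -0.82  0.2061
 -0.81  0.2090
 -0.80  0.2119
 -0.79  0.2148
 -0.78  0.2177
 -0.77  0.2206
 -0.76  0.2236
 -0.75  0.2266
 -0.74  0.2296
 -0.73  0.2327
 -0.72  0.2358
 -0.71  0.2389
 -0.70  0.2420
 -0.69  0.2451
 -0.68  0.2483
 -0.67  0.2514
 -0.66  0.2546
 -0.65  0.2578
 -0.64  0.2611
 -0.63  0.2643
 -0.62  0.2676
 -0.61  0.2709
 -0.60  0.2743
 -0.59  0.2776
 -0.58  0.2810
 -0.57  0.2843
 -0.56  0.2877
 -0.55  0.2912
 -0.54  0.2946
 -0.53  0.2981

$14.89

T = 1;  σ√T = 0.2700
ln(S/K) + (r + σ²/2)T = ln(440/380) + (0.047 + 0.27²/2)·1 = 0.1466 + 0.0834 = 0.2301
d₁ = 0.2301 / 0.2700 = 0.8520 ⇒ 0.85
d₂ = d₁ − σ√T = 0.8520 − 0.2700 = 0.5820 ⇒ 0.58
e^(−rT) = e^(−0.047·1) = 0.9541
P = 380·0.9541·N(-0.58) − 440·N(-0.85) = 380·0.9541·0.2810 − 440·0.1977 = 101.8788 − 86.9880 = 14.8908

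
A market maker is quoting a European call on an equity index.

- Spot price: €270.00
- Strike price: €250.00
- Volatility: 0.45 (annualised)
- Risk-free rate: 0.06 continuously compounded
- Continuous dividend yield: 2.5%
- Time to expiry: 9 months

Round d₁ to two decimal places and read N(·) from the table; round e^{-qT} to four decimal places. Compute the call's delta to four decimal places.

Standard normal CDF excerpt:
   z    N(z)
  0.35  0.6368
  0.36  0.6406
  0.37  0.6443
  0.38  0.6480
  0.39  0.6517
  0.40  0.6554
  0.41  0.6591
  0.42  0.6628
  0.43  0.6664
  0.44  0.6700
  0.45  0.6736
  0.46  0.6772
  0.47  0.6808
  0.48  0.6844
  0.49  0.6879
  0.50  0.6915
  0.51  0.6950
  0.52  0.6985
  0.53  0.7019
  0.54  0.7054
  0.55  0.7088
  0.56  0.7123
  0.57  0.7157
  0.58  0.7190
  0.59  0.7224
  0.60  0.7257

0.6646

σ√T = 0.45·√0.75 = 0.3897
d₁ = [ln(270/250) + (0.06 − 0.025 + 0.45²/2)·0.75] / 0.3897 = [0.0770 + 0.1022] / 0.3897 = 0.4597 ⇒ 0.46
N(d₁) = N(0.46) = 0.6772
Δ_call = exp(−qT)·N(d₁) = 0.9814·0.6772 = 0.6646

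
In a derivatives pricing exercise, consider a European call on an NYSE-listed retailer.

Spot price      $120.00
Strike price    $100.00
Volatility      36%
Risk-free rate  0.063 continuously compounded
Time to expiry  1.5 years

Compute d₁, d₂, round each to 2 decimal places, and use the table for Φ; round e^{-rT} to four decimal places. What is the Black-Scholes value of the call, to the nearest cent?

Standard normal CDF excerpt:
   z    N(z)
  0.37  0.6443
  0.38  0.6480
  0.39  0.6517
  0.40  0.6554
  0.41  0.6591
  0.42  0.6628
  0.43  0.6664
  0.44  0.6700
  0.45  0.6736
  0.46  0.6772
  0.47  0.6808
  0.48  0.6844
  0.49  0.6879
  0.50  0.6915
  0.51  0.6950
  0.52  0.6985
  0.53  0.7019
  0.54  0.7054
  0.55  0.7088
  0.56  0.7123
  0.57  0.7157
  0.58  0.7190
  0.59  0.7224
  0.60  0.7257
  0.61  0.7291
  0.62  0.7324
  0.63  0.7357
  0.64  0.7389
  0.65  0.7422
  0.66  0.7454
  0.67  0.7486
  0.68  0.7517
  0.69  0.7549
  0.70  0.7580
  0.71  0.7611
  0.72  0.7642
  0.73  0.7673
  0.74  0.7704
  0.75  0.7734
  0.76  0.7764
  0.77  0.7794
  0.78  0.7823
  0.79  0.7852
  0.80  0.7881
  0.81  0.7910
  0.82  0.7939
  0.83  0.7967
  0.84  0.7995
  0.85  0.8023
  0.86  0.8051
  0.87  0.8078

σ√T = 0.36 × 1.2247 = 0.4409
d₁ = [ln(120/100) + (0.063 + ½·0.36²)·1.5] / (σ√T) = (0.1823 + 0.1917) / 0.4409 = 0.8483 → 0.85
d₂ = 0.8483 − 0.4409 = 0.4074 → 0.41
exp(−rT) = exp(−0.063·1.5) = 0.9098
N(d₁) = N(0.85) = 0.8023;  N(d₂) = N(0.41) = 0.6591
C = 120·0.8023 − 100·0.9098·0.6591 = 96.2760 − 59.9649 = 36.3111

$36.31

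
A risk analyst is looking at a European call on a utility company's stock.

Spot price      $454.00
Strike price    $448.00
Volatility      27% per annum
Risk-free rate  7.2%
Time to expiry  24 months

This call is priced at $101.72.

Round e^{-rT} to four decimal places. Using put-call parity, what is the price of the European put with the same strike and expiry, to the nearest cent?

e^(−rT) = e^(−0.072·2) = 0.8659
Put-call parity: C − P = S − K·e^(−rT) = 454 − 448·0.8659 = 454 − 387.9232 = 66.0768
P = C − (C − P) = 101.72 − (66.0768) = 35.6432

$35.64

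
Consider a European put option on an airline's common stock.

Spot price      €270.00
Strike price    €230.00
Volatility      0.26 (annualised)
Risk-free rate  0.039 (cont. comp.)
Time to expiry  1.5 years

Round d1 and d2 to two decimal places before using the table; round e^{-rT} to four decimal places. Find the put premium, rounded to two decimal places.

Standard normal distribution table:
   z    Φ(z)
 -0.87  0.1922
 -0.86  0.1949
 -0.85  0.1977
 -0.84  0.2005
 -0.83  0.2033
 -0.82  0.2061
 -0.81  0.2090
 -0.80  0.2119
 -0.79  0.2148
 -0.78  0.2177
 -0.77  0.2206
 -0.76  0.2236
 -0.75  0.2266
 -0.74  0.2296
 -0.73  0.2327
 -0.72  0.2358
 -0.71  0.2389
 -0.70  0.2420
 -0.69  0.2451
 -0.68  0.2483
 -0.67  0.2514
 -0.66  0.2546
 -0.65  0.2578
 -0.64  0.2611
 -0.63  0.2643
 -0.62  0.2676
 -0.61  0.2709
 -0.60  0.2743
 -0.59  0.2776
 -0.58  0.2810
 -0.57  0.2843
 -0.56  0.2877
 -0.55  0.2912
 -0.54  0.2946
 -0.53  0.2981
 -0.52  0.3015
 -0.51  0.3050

T = 1.5;  σ√T = 0.3184
d₁ = [ln(270/230) + (0.039 + 0.26²/2)·1.5] / 0.3184 = [0.1603 + 0.1092] / 0.3184 = 0.8465 ≈ 0.85
d₂ = d₁ − σ√T = 0.8465 − 0.3184 = 0.5280 ≈ 0.53
e^(−rT) = e^(−0.039·1.5) = 0.9432
N(−d₂) = N(-0.53) = 0.2981;  N(−d₁) = N(-0.85) = 0.1977
P = 230·0.9432·0.2981 − 270·0.1977 = 64.6686 − 53.3790 = 11.2896

€11.29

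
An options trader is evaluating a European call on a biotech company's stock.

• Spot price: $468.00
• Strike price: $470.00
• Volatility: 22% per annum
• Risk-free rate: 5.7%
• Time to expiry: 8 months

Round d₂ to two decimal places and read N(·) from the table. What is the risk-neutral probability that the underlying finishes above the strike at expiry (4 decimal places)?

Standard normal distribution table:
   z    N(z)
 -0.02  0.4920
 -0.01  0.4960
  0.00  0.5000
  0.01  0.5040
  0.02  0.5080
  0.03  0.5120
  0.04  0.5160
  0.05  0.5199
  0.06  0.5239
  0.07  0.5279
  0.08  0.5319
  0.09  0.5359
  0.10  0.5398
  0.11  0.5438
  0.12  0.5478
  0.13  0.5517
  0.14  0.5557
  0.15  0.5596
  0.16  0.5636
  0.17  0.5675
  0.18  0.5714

0.5398

σ√T = 0.22 × 0.8165 = 0.1796
d₁ = [ln(468/470) + (0.057 + 0.22²/2)·0.6667] / 0.1796 = [-0.0043 + 0.0541] / 0.1796 = 0.2776 which rounds to 0.28
d₂ = d₁ − σ√T = 0.2776 − 0.1796 = 0.0980 which rounds to 0.10
Pr(exercise) under Q = N(d₂) = 0.5398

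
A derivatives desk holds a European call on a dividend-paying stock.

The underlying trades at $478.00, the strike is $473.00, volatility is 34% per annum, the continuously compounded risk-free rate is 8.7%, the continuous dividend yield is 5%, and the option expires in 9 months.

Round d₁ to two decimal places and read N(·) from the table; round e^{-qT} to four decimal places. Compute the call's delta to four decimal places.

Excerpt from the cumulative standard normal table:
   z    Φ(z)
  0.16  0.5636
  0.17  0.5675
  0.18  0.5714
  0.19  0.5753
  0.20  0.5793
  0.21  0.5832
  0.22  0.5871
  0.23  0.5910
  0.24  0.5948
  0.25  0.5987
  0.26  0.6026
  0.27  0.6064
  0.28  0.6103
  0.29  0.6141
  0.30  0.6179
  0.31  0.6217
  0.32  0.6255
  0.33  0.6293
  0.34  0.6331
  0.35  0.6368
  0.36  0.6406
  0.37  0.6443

T = 0.75;  σ√T = 0.2944
d₁ = [ln(478/473) + (0.087 − 0.05 + ½·0.34²)·0.75] / (σ√T) = (0.0105 + 0.0711) / 0.2944 = 0.2772 ⇒ 0.28
N(d₁) = N(0.28) = 0.6103
Δ_call = e^(−qT)·N(d₁) = 0.9632·0.6103 = 0.5878

0.5878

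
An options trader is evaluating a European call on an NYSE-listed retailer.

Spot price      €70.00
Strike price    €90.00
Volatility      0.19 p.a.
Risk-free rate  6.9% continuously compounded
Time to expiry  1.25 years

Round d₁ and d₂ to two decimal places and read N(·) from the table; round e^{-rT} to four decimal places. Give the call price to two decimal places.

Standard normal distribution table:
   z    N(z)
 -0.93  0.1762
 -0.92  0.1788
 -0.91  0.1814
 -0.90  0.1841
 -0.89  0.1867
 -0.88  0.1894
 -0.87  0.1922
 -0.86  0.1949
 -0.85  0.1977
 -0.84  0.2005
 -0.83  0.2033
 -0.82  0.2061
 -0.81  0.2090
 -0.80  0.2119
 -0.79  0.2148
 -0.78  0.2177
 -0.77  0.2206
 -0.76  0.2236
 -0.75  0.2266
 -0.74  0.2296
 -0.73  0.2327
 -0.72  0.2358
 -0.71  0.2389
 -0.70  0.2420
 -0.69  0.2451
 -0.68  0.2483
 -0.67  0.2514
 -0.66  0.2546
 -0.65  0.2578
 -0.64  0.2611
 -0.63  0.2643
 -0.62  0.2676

€1.96

T = 1.25;  σ√T = 0.2124
d₁ = [ln(70/90) + (0.069 + 0.19²/2)·1.25] / 0.2124 = [-0.2513 + 0.1088] / 0.2124 = -0.6708 ⇒ -0.67
d₂ = d₁ − σ√T = -0.6708 − 0.2124 = -0.8833 ⇒ -0.88
e^(−rT) = e^(−0.069·1.25) = 0.9174
N(d₁) = N(-0.67) = 0.2514;  N(d₂) = N(-0.88) = 0.1894
C = 70·0.2514 − 90·0.9174·0.1894 = 17.5980 − 15.6380 = 1.9600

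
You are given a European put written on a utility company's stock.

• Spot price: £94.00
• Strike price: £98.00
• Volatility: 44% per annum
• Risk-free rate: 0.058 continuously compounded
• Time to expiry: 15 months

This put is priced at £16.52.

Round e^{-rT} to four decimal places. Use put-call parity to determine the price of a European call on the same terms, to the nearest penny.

e^(−rT) = e^(−0.058·1.25) = 0.9301
Put-call parity: C − P = S − K·e^(−rT) = 94 − 98·0.9301 = 94 − 91.1498 = 2.8502
C = P + (C − P) = 16.52 + (2.8502) = 19.3702

£19.37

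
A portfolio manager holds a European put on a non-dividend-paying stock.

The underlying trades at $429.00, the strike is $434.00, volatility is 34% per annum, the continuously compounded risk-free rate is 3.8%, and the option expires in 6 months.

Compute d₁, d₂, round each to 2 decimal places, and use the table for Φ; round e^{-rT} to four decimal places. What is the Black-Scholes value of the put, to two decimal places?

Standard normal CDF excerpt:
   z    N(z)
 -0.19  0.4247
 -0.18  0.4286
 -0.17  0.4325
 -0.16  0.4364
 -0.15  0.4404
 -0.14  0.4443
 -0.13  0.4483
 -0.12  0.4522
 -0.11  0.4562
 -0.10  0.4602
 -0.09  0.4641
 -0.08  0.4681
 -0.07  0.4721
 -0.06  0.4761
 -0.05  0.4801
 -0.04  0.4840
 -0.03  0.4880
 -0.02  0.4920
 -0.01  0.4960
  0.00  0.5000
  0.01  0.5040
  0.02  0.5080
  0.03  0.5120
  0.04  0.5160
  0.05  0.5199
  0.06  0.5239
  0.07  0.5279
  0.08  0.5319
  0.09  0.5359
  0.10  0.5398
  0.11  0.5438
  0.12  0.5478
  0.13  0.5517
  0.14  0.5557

σ√T = 0.34·√0.5 = 0.2404
ln(S/K) + (r + σ²/2)T = ln(429/434) + (0.038 + 0.34²/2)·0.5 = -0.0116 + 0.0479 = 0.0363
d₁ = 0.0363 / 0.2404 = 0.1510 ⇒ 0.15
d₂ = d₁ − σ√T = 0.1510 − 0.2404 = -0.0894 ⇒ -0.09
e^(−rT) = e^(−0.038·0.5) = 0.9812
P = 434·0.9812·N(0.09) − 429·N(-0.15) = 434·0.9812·0.5359 − 429·0.4404 = 228.2081 − 188.9316 = 39.2765

$39.28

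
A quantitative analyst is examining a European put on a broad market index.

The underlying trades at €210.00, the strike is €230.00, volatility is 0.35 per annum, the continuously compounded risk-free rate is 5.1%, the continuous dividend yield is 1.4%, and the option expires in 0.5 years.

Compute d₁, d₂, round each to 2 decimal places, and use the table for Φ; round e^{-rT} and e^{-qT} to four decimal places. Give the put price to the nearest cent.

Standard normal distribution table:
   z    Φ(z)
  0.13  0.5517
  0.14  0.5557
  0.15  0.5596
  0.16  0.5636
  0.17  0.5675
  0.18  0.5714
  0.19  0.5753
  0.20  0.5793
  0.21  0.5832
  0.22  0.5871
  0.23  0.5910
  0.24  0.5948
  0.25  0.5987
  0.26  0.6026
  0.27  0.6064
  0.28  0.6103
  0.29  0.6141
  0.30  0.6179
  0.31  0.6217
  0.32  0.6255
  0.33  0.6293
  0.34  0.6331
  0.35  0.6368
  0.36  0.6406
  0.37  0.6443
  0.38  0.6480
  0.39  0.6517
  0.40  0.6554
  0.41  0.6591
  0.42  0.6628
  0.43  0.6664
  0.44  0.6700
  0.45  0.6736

€30.26

σ√T = 0.35 × 0.7071 = 0.2475
d₁ = [ln(210/230) + (0.051 − 0.014 + 0.35²/2)·0.5] / 0.2475 = [-0.0910 + 0.0491] / 0.2475 = -0.1691 ≈ -0.17
d₂ = d₁ − σ√T = -0.1691 − 0.2475 = -0.4166 ≈ -0.42
exp(−qT) = exp(−0.014·0.5) = 0.9930;  exp(−rT) = exp(−0.051·0.5) = 0.9748
N(−d₂) = N(0.42) = 0.6628;  N(−d₁) = N(0.17) = 0.5675
P = 230·0.9748·0.6628 − 210·0.9930·0.5675 = 148.6024 − 118.3408 = 30.2616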